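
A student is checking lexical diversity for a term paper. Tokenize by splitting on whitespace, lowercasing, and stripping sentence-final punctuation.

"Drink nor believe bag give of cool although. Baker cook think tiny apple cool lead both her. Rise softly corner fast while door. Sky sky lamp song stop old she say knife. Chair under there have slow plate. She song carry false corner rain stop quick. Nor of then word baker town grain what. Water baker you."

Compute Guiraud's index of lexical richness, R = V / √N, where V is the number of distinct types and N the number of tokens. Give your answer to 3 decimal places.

6.225

N = 57, V = 47.
√N = 7.549834
R = 47 / 7.549834 = 6.225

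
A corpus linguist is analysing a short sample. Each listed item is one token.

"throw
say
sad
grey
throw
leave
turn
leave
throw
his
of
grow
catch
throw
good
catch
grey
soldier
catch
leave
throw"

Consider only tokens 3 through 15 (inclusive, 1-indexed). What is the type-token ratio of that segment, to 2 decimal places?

0.77

Segment tokens 3–15: sad, grey, throw, leave, turn, leave, throw, his, of, grow, catch, throw, good
Segment N = 13, segment V = 10.
TTR = 10 / 13 = 0.77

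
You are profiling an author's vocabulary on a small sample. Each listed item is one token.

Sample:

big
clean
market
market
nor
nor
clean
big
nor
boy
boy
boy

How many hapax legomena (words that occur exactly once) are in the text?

Frequencies: nor:3, boy:3, big:2, clean:2, market:2
Hapax (freq=1): (none)

0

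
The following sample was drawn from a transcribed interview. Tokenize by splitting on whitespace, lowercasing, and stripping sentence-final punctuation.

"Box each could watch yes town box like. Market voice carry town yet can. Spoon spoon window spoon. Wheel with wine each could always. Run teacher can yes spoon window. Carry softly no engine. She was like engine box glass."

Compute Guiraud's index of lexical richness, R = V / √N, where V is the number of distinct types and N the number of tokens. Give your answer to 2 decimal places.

4.11

N = 40, V = 26.
√N = 6.324555
R = 26 / 6.324555 = 4.11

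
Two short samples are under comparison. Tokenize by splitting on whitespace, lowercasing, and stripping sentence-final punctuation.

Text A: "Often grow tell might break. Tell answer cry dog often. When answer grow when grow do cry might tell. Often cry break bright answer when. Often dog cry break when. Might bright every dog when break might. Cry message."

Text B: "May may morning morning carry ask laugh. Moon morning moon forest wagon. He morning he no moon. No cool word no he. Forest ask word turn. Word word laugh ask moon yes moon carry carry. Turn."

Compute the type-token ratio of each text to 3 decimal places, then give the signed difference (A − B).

TTR(A) = 13/39 = 0.333
TTR(B) = 14/36 = 0.389
Difference = 0.333 − 0.389 = -0.056

-0.056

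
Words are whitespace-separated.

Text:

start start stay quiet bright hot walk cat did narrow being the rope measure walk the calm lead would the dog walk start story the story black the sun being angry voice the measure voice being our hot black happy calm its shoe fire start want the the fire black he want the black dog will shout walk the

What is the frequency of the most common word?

10

Frequencies: the:10, start:4, walk:4, black:4, being:3, hot:2, measure:2, calm:2, dog:2, story:2, voice:2, fire:2, want:2, stay:1, quiet:1, bright:1, cat:1, did:1, narrow:1, rope:1, … (11 more, each freq 1)
Most common: 'the' with frequency 10.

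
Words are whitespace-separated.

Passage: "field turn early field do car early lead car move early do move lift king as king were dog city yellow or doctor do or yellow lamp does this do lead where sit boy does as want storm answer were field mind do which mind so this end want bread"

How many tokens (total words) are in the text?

50

Tokens: field, turn, early, field, do, car, early, lead, car, move, early, do, move, lift, king, as, king, were, dog, city, yellow, or, doctor, do, or, yellow, lamp, does, this, do, lead, where, sit, boy, does, as, want, storm, answer, were, field, mind, do, which, mind, so, this, end, want, bread
N = 50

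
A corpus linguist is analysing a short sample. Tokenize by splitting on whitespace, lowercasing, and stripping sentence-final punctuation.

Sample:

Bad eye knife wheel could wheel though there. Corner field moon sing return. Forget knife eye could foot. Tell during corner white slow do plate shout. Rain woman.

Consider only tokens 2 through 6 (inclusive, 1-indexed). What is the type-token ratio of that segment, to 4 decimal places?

0.8000

Segment tokens 2–6: eye, knife, wheel, could, wheel
Segment N = 5, segment V = 4.
TTR = 4 / 5 = 0.8000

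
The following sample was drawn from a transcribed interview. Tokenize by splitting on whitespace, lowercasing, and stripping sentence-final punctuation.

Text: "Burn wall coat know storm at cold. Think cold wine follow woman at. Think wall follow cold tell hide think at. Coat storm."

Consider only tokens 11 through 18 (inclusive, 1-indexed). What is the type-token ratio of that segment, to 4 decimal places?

Segment tokens 11–18: follow, woman, at, think, wall, follow, cold, tell
Segment N = 8, segment V = 7.
TTR = 7 / 8 = 0.8750

0.8750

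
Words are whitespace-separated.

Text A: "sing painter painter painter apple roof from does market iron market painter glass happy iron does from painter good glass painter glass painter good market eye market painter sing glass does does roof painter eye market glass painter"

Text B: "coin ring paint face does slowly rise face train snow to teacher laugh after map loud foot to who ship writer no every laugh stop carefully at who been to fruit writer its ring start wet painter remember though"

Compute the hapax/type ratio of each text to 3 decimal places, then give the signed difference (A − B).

A: hapax=2, V=12, ratio=0.167
B: hapax=26, V=32, ratio=0.813
Difference = 0.167 − 0.813 = -0.646

-0.646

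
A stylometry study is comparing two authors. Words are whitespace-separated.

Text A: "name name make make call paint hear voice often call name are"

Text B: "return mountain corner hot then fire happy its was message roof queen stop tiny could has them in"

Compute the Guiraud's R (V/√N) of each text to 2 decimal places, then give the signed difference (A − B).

A: V=8, N=12, R=2.31
B: V=18, N=18, R=4.24
Difference = 2.31 − 4.24 = -1.93

-1.93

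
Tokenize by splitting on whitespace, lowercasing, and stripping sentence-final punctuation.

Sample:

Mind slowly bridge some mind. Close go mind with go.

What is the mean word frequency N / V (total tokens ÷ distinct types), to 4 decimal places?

1.4286

N = 10 tokens, V = 7 types.
Mean frequency = N / V = 10 / 7 = 1.4286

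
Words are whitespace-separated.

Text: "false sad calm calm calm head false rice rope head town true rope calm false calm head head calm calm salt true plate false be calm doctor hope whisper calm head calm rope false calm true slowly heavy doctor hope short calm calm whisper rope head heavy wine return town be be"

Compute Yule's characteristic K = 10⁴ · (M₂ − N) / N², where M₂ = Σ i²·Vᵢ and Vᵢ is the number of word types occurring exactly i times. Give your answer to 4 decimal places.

887.5740

Frequencies: calm:13, head:6, false:5, rope:4, true:3, be:3, town:2, doctor:2, hope:2, whisper:2, heavy:2, sad:1, rice:1, salt:1, plate:1, slowly:1, short:1, wine:1, return:1
N = 52. Frequency spectrum: V_1=8, V_2=5, V_3=2, V_4=1, V_5=1, V_6=1, V_13=1
M₂ = 1²·8 + 2²·5 + 3²·2 + 4²·1 + 5²·1 + 6²·1 + 13²·1 = 292
K = 10000 × (292 − 52) / 52² = 887.5740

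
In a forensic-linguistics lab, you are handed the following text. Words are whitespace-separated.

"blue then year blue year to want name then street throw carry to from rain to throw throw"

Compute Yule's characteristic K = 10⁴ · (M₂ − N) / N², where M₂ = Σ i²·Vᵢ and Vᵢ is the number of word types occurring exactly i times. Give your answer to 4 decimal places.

555.5556

Frequencies: to:3, throw:3, blue:2, then:2, year:2, want:1, name:1, street:1, carry:1, from:1, rain:1
N = 18. Frequency spectrum: V_1=6, V_2=3, V_3=2
M₂ = 1²·6 + 2²·3 + 3²·2 = 36
K = 10000 × (36 − 18) / 18² = 555.5556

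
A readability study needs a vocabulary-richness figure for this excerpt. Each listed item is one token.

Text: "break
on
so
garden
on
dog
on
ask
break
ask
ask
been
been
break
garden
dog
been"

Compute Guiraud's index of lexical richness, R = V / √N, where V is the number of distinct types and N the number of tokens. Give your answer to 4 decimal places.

1.6977

N = 17, V = 7.
√N = 4.123106
R = 7 / 4.123106 = 1.6977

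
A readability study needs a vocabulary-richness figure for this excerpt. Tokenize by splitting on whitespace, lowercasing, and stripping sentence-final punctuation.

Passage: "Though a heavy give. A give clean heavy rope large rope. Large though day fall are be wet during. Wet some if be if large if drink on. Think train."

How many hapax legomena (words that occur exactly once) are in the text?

10

Frequencies: large:3, if:3, though:2, a:2, heavy:2, give:2, rope:2, be:2, wet:2, clean:1, day:1, fall:1, are:1, during:1, some:1, drink:1, on:1, think:1, train:1
Hapax (freq=1): are, clean, day, drink, during, fall, on, some, think, train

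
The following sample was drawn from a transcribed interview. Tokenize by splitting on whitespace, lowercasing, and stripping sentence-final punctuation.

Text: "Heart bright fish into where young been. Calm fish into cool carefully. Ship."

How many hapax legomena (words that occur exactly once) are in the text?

9

Frequencies: fish:2, into:2, heart:1, bright:1, where:1, young:1, been:1, calm:1, cool:1, carefully:1, ship:1
Hapax (freq=1): been, bright, calm, carefully, cool, heart, ship, where, young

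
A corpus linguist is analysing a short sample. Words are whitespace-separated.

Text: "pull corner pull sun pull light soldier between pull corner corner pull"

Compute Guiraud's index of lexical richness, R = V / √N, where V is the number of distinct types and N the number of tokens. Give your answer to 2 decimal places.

1.73

N = 12, V = 6.
√N = 3.464102
R = 6 / 3.464102 = 1.73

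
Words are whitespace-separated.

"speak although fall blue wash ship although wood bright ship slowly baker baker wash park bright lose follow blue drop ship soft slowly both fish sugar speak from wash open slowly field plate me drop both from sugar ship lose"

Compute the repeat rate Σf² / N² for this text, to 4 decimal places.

Frequencies: ship:4, wash:3, slowly:3, speak:2, although:2, blue:2, bright:2, baker:2, lose:2, drop:2, both:2, sugar:2, from:2, fall:1, wood:1, park:1, follow:1, soft:1, fish:1, open:1, … (3 more, each freq 1)
Σf² = 84; N² = 1600
Repeat rate = 84 / 1600 = 0.0525

0.0525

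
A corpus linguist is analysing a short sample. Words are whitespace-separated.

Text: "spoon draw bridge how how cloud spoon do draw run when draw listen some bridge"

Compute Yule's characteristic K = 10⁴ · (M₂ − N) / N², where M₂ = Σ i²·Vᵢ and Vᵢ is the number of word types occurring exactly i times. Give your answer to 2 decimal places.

533.33

Frequencies: draw:3, spoon:2, bridge:2, how:2, cloud:1, do:1, run:1, when:1, listen:1, some:1
N = 15. Frequency spectrum: V_1=6, V_2=3, V_3=1
M₂ = 1²·6 + 2²·3 + 3²·1 = 27
K = 10000 × (27 − 15) / 15² = 533.33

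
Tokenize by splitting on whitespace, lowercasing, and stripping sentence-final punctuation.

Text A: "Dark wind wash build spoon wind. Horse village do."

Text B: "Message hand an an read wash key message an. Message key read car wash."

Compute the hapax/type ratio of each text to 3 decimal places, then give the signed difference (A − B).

A: hapax=7, V=8, ratio=0.875
B: hapax=2, V=7, ratio=0.286
Difference = 0.875 − 0.286 = 0.589

0.589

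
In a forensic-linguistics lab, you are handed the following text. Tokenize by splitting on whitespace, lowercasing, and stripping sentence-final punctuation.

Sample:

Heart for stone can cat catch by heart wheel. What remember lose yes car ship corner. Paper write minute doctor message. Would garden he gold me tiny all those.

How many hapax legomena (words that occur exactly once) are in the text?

27

Frequencies: heart:2, for:1, stone:1, can:1, cat:1, catch:1, by:1, wheel:1, what:1, remember:1, lose:1, yes:1, car:1, ship:1, corner:1, paper:1, write:1, minute:1, doctor:1, message:1, … (8 more, each freq 1)
Hapax (freq=1): all, by, can, car, cat, catch, corner, doctor, for, garden, gold, he, lose, me, message, minute, paper, remember, ship, stone, those, tiny, what, wheel, would, write, yes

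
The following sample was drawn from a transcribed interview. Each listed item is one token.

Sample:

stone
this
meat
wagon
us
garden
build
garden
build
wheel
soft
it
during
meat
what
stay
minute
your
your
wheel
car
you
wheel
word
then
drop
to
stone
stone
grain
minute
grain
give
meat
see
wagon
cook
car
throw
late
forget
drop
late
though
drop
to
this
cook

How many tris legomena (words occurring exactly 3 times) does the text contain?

Frequencies: stone:3, meat:3, wheel:3, drop:3, this:2, wagon:2, garden:2, build:2, minute:2, your:2, car:2, to:2, grain:2, cook:2, late:2, us:1, soft:1, it:1, during:1, what:1, … (9 more, each freq 1)
Words with frequency 3: drop, meat, stone, wheel

4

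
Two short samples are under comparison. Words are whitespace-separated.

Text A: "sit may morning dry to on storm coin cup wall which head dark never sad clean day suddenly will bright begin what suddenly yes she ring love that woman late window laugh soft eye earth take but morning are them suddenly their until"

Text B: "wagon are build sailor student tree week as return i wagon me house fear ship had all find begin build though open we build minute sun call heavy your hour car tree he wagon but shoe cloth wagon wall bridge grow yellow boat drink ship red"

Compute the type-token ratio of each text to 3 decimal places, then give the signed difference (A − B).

TTR(A) = 40/43 = 0.930
TTR(B) = 39/46 = 0.848
Difference = 0.930 − 0.848 = 0.082

0.082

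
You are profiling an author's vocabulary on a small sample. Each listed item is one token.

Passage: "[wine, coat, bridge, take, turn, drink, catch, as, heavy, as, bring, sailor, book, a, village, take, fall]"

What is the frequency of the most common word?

2

Frequencies: take:2, as:2, wine:1, coat:1, bridge:1, turn:1, drink:1, catch:1, heavy:1, bring:1, sailor:1, book:1, a:1, village:1, fall:1
Most common: 'take' with frequency 2.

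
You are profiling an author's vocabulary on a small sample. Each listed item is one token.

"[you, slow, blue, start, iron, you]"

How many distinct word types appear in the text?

5

Distinct types: {blue, iron, slow, start, you}
V = 5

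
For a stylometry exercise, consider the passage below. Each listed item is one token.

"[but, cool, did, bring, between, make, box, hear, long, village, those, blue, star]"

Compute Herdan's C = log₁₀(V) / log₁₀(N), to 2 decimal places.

N = 13, V = 13.
log₁₀(V) = 1.113943, log₁₀(N) = 1.113943
C = 1.113943 / 1.113943 = 1.00

1.00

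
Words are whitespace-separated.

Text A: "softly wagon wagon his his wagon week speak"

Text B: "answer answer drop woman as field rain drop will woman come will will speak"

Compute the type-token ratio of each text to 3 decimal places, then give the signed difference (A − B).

TTR(A) = 5/8 = 0.625
TTR(B) = 9/14 = 0.643
Difference = 0.625 − 0.643 = -0.018

-0.018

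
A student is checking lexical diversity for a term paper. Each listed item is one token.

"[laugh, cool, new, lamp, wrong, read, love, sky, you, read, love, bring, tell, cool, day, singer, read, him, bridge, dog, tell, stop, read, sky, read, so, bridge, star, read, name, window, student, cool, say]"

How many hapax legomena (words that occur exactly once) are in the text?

17

Frequencies: read:6, cool:3, love:2, sky:2, tell:2, bridge:2, laugh:1, new:1, lamp:1, wrong:1, you:1, bring:1, day:1, singer:1, him:1, dog:1, stop:1, so:1, star:1, name:1, … (3 more, each freq 1)
Hapax (freq=1): bring, day, dog, him, lamp, laugh, name, new, say, singer, so, star, stop, student, window, wrong, you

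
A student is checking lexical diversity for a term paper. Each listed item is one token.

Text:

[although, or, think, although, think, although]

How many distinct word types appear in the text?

Distinct types: {although, or, think}
V = 3

3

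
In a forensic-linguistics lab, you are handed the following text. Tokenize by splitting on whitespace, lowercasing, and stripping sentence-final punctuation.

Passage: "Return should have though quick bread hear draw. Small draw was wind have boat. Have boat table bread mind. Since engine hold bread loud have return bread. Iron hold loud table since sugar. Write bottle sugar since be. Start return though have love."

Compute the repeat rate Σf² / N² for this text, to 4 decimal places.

0.0546

Frequencies: have:5, bread:4, return:3, since:3, though:2, draw:2, boat:2, table:2, hold:2, loud:2, sugar:2, should:1, quick:1, hear:1, small:1, was:1, wind:1, mind:1, engine:1, iron:1, … (5 more, each freq 1)
Σf² = 101; N² = 1849
Repeat rate = 101 / 1849 = 0.0546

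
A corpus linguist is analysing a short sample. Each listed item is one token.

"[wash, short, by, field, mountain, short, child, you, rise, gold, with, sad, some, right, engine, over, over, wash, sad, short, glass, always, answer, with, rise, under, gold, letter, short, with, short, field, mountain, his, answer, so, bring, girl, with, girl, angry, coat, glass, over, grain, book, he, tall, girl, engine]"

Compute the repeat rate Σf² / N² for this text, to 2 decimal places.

Frequencies: short:5, with:4, over:3, girl:3, wash:2, field:2, mountain:2, rise:2, gold:2, sad:2, engine:2, glass:2, answer:2, by:1, child:1, you:1, some:1, right:1, always:1, under:1, … (10 more, each freq 1)
Σf² = 112; N² = 2500
Repeat rate = 112 / 2500 = 0.04

0.04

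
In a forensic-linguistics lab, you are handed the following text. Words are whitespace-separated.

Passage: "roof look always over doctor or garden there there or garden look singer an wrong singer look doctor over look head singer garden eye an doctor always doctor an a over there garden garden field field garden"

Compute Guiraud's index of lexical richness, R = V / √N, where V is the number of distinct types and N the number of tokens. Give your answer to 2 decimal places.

N = 37, V = 15.
√N = 6.082763
R = 15 / 6.082763 = 2.47

2.47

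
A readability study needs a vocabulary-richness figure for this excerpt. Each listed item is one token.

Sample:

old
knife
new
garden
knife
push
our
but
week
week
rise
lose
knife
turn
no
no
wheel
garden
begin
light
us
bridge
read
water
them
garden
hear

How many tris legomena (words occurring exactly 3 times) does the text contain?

Frequencies: knife:3, garden:3, week:2, no:2, old:1, new:1, push:1, our:1, but:1, rise:1, lose:1, turn:1, wheel:1, begin:1, light:1, us:1, bridge:1, read:1, water:1, them:1, … (1 more, each freq 1)
Words with frequency 3: garden, knife

2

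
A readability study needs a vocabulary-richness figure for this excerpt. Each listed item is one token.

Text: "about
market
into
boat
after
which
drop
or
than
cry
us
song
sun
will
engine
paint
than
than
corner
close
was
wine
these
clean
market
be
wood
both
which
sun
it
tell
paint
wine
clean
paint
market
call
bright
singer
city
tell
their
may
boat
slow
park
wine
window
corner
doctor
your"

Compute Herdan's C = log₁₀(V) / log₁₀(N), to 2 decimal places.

N = 52, V = 38.
log₁₀(V) = 1.579784, log₁₀(N) = 1.716003
C = 1.579784 / 1.716003 = 0.92

0.92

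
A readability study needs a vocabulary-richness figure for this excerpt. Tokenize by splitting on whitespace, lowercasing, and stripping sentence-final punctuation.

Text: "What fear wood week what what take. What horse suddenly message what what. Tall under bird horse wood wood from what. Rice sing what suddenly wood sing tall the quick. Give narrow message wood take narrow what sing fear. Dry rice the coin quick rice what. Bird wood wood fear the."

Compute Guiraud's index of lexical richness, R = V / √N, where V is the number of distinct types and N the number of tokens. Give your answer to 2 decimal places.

N = 51, V = 20.
√N = 7.141428
R = 20 / 7.141428 = 2.80

2.80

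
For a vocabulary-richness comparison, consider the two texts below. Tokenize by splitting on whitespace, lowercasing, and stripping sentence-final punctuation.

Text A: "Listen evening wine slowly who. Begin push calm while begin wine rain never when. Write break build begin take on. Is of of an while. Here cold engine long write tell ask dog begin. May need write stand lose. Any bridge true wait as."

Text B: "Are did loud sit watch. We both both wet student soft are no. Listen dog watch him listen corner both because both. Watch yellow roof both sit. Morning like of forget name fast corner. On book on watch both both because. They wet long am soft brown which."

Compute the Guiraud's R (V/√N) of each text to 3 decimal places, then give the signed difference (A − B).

0.953

A: V=36, N=44, R=5.427
B: V=31, N=48, R=4.474
Difference = 5.427 − 4.474 = 0.953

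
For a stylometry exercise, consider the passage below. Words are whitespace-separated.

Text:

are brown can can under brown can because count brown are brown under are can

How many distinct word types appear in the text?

Distinct types: {are, because, brown, can, count, under}
V = 6

6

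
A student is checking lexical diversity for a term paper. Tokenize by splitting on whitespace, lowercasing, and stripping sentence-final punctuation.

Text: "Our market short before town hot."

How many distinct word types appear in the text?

6

Distinct types: {before, hot, market, our, short, town}
V = 6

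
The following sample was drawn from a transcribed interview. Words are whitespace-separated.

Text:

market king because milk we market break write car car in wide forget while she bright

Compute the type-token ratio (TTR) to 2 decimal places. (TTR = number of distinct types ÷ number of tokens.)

0.88

N = 16 tokens, V = 14 types.
TTR = V / N = 14 / 16 = 0.88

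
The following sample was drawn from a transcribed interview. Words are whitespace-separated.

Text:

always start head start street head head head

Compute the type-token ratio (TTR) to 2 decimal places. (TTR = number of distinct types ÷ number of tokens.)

N = 8 tokens, V = 4 types.
TTR = V / N = 4 / 8 = 0.50

0.50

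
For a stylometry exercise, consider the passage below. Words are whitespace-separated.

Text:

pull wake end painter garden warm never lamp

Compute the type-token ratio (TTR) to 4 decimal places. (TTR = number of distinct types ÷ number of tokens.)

N = 8 tokens, V = 8 types.
TTR = V / N = 8 / 8 = 1.0000

1.0000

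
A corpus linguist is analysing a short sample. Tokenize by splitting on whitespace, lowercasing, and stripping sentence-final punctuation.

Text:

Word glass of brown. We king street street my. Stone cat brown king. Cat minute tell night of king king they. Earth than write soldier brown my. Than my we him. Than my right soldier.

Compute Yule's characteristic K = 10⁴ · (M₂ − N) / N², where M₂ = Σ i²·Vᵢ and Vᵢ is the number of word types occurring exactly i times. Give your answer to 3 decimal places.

375.510

Frequencies: king:4, my:4, brown:3, than:3, of:2, we:2, street:2, cat:2, soldier:2, word:1, glass:1, stone:1, minute:1, tell:1, night:1, they:1, earth:1, write:1, him:1, right:1
N = 35. Frequency spectrum: V_1=11, V_2=5, V_3=2, V_4=2
M₂ = 1²·11 + 2²·5 + 3²·2 + 4²·2 = 81
K = 10000 × (81 − 35) / 35² = 375.510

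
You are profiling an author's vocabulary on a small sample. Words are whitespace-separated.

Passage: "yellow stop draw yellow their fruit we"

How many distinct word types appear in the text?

6

Distinct types: {draw, fruit, stop, their, we, yellow}
V = 6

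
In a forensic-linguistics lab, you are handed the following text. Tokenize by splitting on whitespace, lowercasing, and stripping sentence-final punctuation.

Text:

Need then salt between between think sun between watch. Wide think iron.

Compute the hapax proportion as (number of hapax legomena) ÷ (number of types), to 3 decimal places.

0.778

Frequencies: between:3, think:2, need:1, then:1, salt:1, sun:1, watch:1, wide:1, iron:1
Hapax count = 7; type count = 9.
Ratio = 7 / 9 = 0.778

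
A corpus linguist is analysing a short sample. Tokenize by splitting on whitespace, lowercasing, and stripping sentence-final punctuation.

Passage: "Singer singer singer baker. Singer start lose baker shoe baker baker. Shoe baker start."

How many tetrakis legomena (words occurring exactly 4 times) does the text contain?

1

Frequencies: baker:5, singer:4, start:2, shoe:2, lose:1
Words with frequency 4: singer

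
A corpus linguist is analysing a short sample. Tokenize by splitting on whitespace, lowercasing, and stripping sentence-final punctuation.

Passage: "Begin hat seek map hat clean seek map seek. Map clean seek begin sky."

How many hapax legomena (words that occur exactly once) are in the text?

Frequencies: seek:4, map:3, begin:2, hat:2, clean:2, sky:1
Hapax (freq=1): sky

1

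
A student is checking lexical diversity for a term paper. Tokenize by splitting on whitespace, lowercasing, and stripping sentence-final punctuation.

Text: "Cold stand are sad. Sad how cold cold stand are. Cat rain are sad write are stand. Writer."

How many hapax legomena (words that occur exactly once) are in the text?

5

Frequencies: are:4, cold:3, stand:3, sad:3, how:1, cat:1, rain:1, write:1, writer:1
Hapax (freq=1): cat, how, rain, write, writer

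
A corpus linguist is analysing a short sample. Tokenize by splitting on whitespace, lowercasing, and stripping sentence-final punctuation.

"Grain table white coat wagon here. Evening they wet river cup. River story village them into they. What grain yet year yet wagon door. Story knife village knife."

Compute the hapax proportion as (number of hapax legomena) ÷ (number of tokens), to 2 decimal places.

Frequencies: grain:2, wagon:2, they:2, river:2, story:2, village:2, yet:2, knife:2, table:1, white:1, coat:1, here:1, evening:1, wet:1, cup:1, them:1, into:1, what:1, year:1, door:1
Hapax count = 12; token count = 28.
Ratio = 12 / 28 = 0.43

0.43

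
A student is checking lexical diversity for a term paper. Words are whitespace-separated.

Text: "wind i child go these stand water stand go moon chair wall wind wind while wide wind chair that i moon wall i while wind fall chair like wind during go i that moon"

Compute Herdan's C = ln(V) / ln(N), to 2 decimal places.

0.79

N = 34, V = 16.
ln(V) = 2.772589, ln(N) = 3.526361
C = 2.772589 / 3.526361 = 0.79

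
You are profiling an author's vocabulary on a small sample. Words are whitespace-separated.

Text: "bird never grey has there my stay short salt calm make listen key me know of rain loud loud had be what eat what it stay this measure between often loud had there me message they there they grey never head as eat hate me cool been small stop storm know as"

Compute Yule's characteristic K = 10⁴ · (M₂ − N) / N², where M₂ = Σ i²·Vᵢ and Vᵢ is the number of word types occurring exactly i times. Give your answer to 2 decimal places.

133.14

Frequencies: there:3, me:3, loud:3, never:2, grey:2, stay:2, know:2, had:2, what:2, eat:2, they:2, as:2, bird:1, has:1, my:1, short:1, salt:1, calm:1, make:1, listen:1, … (17 more, each freq 1)
N = 52. Frequency spectrum: V_1=25, V_2=9, V_3=3
M₂ = 1²·25 + 2²·9 + 3²·3 = 88
K = 10000 × (88 − 52) / 52² = 133.14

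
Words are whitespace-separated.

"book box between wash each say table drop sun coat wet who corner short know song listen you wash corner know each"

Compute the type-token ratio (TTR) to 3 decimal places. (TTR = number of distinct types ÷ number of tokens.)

N = 22 tokens, V = 18 types.
TTR = V / N = 18 / 22 = 0.818

0.818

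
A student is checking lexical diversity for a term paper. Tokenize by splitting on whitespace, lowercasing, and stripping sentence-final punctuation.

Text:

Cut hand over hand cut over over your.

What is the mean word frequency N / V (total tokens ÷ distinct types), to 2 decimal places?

N = 8 tokens, V = 4 types.
Mean frequency = N / V = 8 / 4 = 2.00

2.00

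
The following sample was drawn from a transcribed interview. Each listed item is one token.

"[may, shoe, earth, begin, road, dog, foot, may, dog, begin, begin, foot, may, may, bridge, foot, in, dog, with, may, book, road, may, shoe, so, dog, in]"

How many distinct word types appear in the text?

12

Distinct types: {begin, book, bridge, dog, earth, foot, in, may, road, shoe, so, with}
V = 12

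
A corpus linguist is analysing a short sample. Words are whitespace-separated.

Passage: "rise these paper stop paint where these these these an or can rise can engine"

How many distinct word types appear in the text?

Distinct types: {an, can, engine, or, paint, paper, rise, stop, these, where}
V = 10

10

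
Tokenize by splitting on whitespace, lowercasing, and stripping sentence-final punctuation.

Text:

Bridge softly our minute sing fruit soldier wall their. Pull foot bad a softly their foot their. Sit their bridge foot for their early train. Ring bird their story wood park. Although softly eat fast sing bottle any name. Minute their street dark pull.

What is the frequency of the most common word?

Frequencies: their:7, softly:3, foot:3, bridge:2, minute:2, sing:2, pull:2, our:1, fruit:1, soldier:1, wall:1, bad:1, a:1, sit:1, for:1, early:1, train:1, ring:1, bird:1, story:1, … (10 more, each freq 1)
Most common: 'their' with frequency 7.

7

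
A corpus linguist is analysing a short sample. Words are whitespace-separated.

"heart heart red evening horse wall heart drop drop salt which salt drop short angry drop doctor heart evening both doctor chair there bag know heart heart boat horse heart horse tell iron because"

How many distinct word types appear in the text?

Distinct types: {angry, bag, because, boat, both, chair, doctor, drop, evening, heart, horse, iron, know, red, salt, short, tell, there, wall, which}
V = 20

20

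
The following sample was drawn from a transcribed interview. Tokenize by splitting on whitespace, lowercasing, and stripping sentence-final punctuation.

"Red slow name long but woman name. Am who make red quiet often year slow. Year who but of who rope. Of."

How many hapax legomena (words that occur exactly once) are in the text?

Frequencies: who:3, red:2, slow:2, name:2, but:2, year:2, of:2, long:1, woman:1, am:1, make:1, quiet:1, often:1, rope:1
Hapax (freq=1): am, long, make, often, quiet, rope, woman

7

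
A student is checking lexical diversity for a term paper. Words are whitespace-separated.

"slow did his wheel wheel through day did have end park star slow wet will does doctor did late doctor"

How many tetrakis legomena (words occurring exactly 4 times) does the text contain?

0

Frequencies: did:3, slow:2, wheel:2, doctor:2, his:1, through:1, day:1, have:1, end:1, park:1, star:1, wet:1, will:1, does:1, late:1
Words with frequency 4: (none)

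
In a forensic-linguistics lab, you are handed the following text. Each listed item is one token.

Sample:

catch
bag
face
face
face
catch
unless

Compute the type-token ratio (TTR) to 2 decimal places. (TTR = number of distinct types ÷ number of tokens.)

0.57

N = 7 tokens, V = 4 types.
TTR = V / N = 4 / 7 = 0.57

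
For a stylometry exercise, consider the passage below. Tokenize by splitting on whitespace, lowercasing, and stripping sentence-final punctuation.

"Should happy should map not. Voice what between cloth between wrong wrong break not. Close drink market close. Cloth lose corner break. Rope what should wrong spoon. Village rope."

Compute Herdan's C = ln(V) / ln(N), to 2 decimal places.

N = 29, V = 18.
ln(V) = 2.890372, ln(N) = 3.367296
C = 2.890372 / 3.367296 = 0.86

0.86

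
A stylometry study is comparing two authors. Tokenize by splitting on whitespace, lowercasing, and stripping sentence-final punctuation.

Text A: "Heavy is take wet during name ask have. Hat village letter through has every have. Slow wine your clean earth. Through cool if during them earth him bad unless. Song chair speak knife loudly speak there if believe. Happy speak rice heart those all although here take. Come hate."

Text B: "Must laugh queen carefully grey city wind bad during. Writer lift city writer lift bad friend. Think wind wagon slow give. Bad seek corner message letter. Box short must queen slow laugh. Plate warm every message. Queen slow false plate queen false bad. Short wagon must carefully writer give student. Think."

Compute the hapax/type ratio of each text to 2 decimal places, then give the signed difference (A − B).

A: hapax=34, V=41, ratio=0.83
B: hapax=10, V=27, ratio=0.37
Difference = 0.83 − 0.37 = 0.46

0.46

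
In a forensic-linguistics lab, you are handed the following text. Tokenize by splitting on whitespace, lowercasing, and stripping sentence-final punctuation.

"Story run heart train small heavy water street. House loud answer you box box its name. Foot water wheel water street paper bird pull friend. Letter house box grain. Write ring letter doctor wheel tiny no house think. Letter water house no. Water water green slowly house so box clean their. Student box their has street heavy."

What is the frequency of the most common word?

Frequencies: water:6, house:5, box:5, street:3, letter:3, heavy:2, wheel:2, no:2, their:2, story:1, run:1, heart:1, train:1, small:1, loud:1, answer:1, you:1, its:1, name:1, foot:1, … (16 more, each freq 1)
Most common: 'water' with frequency 6.

6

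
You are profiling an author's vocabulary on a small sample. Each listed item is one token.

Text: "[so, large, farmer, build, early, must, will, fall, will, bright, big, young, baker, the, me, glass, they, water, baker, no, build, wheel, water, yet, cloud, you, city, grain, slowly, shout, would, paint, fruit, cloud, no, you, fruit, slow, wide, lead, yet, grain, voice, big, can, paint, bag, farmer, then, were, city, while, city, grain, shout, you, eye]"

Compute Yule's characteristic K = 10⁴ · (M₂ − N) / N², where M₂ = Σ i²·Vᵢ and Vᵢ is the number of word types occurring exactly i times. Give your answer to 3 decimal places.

Frequencies: you:3, city:3, grain:3, farmer:2, build:2, will:2, big:2, baker:2, water:2, no:2, yet:2, cloud:2, shout:2, paint:2, fruit:2, so:1, large:1, early:1, must:1, fall:1, … (19 more, each freq 1)
N = 57. Frequency spectrum: V_1=24, V_2=12, V_3=3
M₂ = 1²·24 + 2²·12 + 3²·3 = 99
K = 10000 × (99 − 57) / 57² = 129.271

129.271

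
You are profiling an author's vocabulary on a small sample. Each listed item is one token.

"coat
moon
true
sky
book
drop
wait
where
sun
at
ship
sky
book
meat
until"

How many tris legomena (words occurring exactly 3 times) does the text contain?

Frequencies: sky:2, book:2, coat:1, moon:1, true:1, drop:1, wait:1, where:1, sun:1, at:1, ship:1, meat:1, until:1
Words with frequency 3: (none)

0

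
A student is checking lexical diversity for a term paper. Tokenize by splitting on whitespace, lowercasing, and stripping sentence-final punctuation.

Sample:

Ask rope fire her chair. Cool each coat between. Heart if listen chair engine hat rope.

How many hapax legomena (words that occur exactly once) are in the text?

Frequencies: rope:2, chair:2, ask:1, fire:1, her:1, cool:1, each:1, coat:1, between:1, heart:1, if:1, listen:1, engine:1, hat:1
Hapax (freq=1): ask, between, coat, cool, each, engine, fire, hat, heart, her, if, listen

12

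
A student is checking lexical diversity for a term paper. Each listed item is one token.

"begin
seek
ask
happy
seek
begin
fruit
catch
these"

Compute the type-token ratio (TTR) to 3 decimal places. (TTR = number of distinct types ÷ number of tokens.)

0.778

N = 9 tokens, V = 7 types.
TTR = V / N = 7 / 9 = 0.778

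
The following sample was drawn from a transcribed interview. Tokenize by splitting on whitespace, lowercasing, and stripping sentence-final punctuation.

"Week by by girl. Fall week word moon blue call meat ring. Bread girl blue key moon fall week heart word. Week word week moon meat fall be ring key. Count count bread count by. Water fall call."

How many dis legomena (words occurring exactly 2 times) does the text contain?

7

Frequencies: week:5, fall:4, by:3, word:3, moon:3, count:3, girl:2, blue:2, call:2, meat:2, ring:2, bread:2, key:2, heart:1, be:1, water:1
Words with frequency 2: blue, bread, call, girl, key, meat, ring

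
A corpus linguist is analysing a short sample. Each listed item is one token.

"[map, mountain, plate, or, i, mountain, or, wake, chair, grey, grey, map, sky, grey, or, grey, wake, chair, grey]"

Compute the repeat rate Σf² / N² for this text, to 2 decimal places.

Frequencies: grey:5, or:3, map:2, mountain:2, wake:2, chair:2, plate:1, i:1, sky:1
Σf² = 53; N² = 361
Repeat rate = 53 / 361 = 0.15

0.15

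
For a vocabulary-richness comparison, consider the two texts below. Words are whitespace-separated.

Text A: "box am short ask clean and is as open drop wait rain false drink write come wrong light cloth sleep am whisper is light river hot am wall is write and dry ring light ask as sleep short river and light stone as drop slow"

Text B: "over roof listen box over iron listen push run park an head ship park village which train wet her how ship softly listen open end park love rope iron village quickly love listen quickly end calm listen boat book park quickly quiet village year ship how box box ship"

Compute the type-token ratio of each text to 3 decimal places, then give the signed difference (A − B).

TTR(A) = 28/45 = 0.622
TTR(B) = 28/49 = 0.571
Difference = 0.622 − 0.571 = 0.051

0.051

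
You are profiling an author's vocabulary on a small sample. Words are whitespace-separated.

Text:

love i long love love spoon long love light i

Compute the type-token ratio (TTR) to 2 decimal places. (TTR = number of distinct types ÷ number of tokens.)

N = 10 tokens, V = 5 types.
TTR = V / N = 5 / 10 = 0.50

0.50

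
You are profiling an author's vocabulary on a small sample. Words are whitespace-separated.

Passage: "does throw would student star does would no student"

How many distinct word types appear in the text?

6

Distinct types: {does, no, star, student, throw, would}
V = 6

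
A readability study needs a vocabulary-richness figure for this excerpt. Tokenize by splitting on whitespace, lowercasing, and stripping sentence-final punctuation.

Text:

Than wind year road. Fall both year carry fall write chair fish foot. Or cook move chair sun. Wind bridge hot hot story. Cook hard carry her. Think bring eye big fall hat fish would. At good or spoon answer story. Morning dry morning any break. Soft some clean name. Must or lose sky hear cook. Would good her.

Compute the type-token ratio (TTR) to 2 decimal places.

0.71

N = 59 tokens, V = 42 types.
TTR = V / N = 42 / 59 = 0.71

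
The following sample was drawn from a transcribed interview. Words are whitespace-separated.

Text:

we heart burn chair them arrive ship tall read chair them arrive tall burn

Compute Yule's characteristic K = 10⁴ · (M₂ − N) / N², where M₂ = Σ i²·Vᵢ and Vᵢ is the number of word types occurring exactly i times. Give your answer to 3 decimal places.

510.204

Frequencies: burn:2, chair:2, them:2, arrive:2, tall:2, we:1, heart:1, ship:1, read:1
N = 14. Frequency spectrum: V_1=4, V_2=5
M₂ = 1²·4 + 2²·5 = 24
K = 10000 × (24 − 14) / 14² = 510.204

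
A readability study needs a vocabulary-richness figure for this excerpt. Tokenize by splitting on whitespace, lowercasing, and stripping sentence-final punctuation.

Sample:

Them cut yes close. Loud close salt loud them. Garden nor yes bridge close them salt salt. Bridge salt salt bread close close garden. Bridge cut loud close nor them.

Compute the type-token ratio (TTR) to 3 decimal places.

N = 30 tokens, V = 10 types.
TTR = V / N = 10 / 30 = 0.333

0.333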